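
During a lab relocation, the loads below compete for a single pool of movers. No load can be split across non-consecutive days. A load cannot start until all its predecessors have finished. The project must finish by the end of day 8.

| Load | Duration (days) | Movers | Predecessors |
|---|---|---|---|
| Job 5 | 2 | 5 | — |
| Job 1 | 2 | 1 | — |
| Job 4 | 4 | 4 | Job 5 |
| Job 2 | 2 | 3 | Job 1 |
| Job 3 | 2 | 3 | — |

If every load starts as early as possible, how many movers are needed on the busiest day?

9

Early-start schedule: Job 5@1, Job 1@1, Job 4@3, Job 2@3, Job 3@1.
Load per day: day 1: 9, day 2: 9, day 3: 7, day 4: 7, day 5: 4, day 6: 4, day 7: 0, day 8: 0.
Peak is 9.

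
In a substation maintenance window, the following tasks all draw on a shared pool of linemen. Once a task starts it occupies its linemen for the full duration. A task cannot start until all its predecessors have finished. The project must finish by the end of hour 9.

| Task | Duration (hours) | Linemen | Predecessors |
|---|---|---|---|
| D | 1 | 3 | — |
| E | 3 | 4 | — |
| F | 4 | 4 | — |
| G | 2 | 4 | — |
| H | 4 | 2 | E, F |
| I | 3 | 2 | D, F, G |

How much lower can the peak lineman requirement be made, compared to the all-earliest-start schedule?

Early-start peak: h1:15  h2:12  h3:8  h4:4  h5:4  h6:4  h7:4  h8:2  h9:0 ⇒ 15.
Leveled (D@1, E@1, F@2, G@4, H@6, I@6): h1:7  h2:8  h3:8  h4:8  h5:8  h6:4  h7:4  h8:4  h9:2 ⇒ 8.
Reduction 15 − 8 = 7.

7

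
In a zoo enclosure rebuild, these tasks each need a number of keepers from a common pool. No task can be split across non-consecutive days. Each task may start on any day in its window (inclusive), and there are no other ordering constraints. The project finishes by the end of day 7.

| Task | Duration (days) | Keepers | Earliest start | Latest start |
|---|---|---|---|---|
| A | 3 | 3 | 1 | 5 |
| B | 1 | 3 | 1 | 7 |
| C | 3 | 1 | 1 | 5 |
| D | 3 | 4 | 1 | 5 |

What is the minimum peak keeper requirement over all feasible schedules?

4

Early-start (A@1, B@1, C@1, D@1) gives peak 11: d1:11  d2:8  d3:8  d4:0  d5:0  d6:0  d7:0.
Shift B→4, D→5.
Schedule A@1, B@4, C@1, D@5: d1:4  d2:4  d3:4  d4:3  d5:4  d6:4  d7:4 — peak 4.
Total keeper-days = 27 over 7 days ⇒ peak ≥ ⌈27/7⌉ = 4, so 4 is optimal.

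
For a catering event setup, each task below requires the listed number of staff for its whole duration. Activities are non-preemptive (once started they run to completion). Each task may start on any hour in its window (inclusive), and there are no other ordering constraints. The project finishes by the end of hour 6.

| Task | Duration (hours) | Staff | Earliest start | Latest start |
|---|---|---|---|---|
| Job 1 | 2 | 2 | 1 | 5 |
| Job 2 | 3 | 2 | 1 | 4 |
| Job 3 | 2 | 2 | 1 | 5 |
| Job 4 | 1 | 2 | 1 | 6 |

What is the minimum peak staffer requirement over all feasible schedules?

Early-start (Job 1@1, Job 2@1, Job 3@1, Job 4@1) gives peak 8: h1:8  h2:6  h3:2  h4:0  h5:0  h6:0.
Shift Job 3→3, Job 4→4.
Schedule Job 1@1, Job 2@1, Job 3@3, Job 4@4: h1:4  h2:4  h3:4  h4:4  h5:0  h6:0 — peak 4.

4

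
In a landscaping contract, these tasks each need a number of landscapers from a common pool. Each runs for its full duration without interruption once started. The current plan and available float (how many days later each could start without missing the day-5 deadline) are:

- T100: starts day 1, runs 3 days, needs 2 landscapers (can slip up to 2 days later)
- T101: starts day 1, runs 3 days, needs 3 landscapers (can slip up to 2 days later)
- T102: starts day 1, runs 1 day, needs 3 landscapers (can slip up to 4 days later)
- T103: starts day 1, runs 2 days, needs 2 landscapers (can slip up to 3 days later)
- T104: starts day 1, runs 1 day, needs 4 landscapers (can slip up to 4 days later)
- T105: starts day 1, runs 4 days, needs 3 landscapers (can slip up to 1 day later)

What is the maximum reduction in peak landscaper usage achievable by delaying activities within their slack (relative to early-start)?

9

Early-start peak: d1:17  d2:10  d3:8  d4:3  d5:0 ⇒ 17.
Leveled (T100@1, T101@1, T102@4, T103@4, T104@5, T105@1): d1:8  d2:8  d3:8  d4:8  d5:6 ⇒ 8.
Reduction 17 − 8 = 9.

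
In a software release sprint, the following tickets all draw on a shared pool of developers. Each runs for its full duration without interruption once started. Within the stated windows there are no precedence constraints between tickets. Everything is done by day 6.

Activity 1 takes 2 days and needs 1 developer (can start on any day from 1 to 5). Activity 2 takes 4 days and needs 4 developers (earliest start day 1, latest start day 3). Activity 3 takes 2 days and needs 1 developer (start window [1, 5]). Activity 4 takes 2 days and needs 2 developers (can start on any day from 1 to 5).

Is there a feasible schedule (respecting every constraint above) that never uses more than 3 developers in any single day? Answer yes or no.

no

Total developer-days = 24; over 6 days the average is 24/6 > 3, so some day must exceed 3.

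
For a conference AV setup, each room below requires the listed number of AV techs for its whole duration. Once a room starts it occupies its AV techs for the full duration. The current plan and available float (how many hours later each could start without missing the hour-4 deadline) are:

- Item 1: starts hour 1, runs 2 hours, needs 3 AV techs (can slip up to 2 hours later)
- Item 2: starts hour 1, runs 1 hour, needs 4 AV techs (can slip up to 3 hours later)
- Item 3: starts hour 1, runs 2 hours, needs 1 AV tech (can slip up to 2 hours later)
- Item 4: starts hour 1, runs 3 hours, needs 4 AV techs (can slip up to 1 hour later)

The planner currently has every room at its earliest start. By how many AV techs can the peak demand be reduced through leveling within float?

Early-start peak: h1:12  h2:8  h3:4  h4:0 ⇒ 12.
Leveled (Item 1@1, Item 2@1, Item 3@3, Item 4@2): h1:7  h2:7  h3:5  h4:5 ⇒ 7.
Reduction 12 − 7 = 5.

5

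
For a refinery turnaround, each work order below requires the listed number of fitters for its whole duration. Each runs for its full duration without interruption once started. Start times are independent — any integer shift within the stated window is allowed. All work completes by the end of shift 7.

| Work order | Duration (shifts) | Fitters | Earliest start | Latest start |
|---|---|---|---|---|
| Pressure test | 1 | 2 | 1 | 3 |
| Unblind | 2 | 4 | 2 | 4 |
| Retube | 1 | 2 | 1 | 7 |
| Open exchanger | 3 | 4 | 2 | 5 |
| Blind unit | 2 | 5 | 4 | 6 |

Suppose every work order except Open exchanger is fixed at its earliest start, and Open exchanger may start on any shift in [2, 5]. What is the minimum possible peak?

9

Open exchanger@2: s1:4  s2:8  s3:8  s4:9  s5:5  s6:0  s7:0 → peak 9
Open exchanger@3: s1:4  s2:4  s3:8  s4:9  s5:9  s6:0  s7:0 → peak 9
Open exchanger@4: s1:4  s2:4  s3:4  s4:9  s5:9  s6:4  s7:0 → peak 9
Open exchanger@5: s1:4  s2:4  s3:4  s4:5  s5:9  s6:4  s7:4 → peak 9
Best is Open exchanger@2, peak 9.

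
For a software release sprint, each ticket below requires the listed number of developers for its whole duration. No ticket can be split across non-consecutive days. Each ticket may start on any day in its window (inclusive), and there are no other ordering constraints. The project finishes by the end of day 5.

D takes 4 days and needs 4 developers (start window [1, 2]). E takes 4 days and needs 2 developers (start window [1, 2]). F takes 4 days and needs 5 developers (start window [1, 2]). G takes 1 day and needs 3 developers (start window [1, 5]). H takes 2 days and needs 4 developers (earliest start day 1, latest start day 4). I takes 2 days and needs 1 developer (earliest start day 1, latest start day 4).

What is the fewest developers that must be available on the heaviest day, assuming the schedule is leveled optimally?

15

Early-start (D@1, E@1, F@1, G@1, H@1, I@1) gives peak 19: d1:19  d2:16  d3:11  d4:11  d5:0.
Shift H→2, I→4.
Schedule D@1, E@1, F@1, G@1, H@2, I@4: d1:14  d2:15  d3:15  d4:12  d5:1 — peak 15.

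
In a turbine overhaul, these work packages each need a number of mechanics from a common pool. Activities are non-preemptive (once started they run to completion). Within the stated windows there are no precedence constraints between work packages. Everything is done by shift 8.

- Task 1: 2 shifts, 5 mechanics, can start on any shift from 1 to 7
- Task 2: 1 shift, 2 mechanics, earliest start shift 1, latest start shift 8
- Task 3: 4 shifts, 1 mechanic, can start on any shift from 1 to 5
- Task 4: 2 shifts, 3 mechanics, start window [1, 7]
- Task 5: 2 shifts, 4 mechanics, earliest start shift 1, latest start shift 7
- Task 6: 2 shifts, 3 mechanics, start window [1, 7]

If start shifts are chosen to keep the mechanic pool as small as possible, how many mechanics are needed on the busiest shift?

Early-start (Task 1@1, Task 2@1, Task 3@1, Task 4@1, Task 5@1, Task 6@1) gives peak 18: s1:18  s2:16  s3:1  s4:1  s5:0  s6:0  s7:0  s8:0.
Shift Task 2→3, Task 3→4, Task 4→3, Task 5→5, Task 6→7.
Schedule Task 1@1, Task 2@3, Task 3@4, Task 4@3, Task 5@5, Task 6@7: s1:5  s2:5  s3:5  s4:4  s5:5  s6:5  s7:4  s8:3 — peak 5.
Total mechanic-shifts = 36 over 8 shifts ⇒ peak ≥ ⌈36/8⌉ = 5, so 5 is optimal.

5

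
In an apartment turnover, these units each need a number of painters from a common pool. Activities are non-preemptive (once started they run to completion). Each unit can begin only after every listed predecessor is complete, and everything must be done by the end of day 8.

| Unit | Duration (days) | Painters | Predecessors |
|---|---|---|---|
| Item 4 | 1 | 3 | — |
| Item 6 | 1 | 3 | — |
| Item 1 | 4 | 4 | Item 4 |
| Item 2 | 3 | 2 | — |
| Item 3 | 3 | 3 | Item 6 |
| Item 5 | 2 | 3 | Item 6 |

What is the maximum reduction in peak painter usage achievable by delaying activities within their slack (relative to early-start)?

Early-start peak: d1:8  d2:12  d3:12  d4:7  d5:4  d6:0  d7:0  d8:0 ⇒ 12.
Leveled (Item 4@1, Item 6@1, Item 1@2, Item 2@2, Item 3@6, Item 5@6): d1:6  d2:6  d3:6  d4:6  d5:4  d6:6  d7:6  d8:3 ⇒ 6.
Reduction 12 − 6 = 6.

6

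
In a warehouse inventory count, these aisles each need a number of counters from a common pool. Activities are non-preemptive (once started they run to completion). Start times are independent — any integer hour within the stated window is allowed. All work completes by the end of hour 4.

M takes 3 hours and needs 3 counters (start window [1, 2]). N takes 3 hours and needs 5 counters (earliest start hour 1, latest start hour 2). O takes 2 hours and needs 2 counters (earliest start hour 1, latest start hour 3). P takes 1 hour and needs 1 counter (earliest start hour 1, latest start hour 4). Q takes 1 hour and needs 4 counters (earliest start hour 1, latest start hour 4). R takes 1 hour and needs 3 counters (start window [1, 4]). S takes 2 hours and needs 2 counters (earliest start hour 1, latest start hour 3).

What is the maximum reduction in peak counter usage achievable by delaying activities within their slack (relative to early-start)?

10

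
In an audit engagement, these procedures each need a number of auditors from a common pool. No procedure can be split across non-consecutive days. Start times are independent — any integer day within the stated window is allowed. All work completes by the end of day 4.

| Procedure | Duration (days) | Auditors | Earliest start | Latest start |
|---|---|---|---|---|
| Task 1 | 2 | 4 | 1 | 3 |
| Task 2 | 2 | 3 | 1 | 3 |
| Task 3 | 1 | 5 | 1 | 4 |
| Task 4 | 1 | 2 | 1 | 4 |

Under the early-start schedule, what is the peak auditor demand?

Early-start schedule: Task 1@1, Task 2@1, Task 3@1, Task 4@1.
Load per day: day 1: 14, day 2: 7, day 3: 0, day 4: 0.
Peak is 14.

14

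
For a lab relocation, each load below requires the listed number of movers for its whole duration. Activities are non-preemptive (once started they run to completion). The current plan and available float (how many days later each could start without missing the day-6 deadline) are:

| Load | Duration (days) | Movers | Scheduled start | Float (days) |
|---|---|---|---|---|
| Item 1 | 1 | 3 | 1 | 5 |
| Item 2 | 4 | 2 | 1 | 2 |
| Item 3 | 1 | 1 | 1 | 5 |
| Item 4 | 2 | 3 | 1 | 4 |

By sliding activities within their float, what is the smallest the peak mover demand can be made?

Early-start (Item 1@1, Item 2@1, Item 3@1, Item 4@1) gives peak 9: d1:9  d2:5  d3:2  d4:2  d5:0  d6:0.
Shift Item 3→2, Item 4→3.
Schedule Item 1@1, Item 2@1, Item 3@2, Item 4@3: d1:5  d2:3  d3:5  d4:5  d5:0  d6:0 — peak 5.

5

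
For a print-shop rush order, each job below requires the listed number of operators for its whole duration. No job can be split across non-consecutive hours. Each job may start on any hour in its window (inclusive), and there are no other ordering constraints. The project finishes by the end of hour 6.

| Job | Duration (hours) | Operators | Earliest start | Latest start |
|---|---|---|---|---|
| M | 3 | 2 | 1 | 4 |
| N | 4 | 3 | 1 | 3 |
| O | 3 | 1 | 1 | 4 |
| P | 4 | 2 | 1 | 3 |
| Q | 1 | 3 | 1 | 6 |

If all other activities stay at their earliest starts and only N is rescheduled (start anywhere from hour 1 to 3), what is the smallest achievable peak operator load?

8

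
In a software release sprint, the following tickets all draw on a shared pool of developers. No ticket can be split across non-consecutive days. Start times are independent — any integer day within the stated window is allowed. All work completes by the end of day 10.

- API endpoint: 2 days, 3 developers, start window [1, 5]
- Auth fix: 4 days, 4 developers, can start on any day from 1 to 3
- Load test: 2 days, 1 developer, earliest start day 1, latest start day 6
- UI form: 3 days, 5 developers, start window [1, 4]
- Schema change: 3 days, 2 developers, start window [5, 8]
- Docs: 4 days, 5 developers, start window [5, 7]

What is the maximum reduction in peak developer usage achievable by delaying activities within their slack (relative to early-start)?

Early-start peak: d1:13  d2:13  d3:9  d4:4  d5:7  d6:7  d7:7  d8:5  d9:0  d10:0 ⇒ 13.
Leveled (API endpoint@1, Auth fix@1, Load test@1, UI form@3, Schema change@5, Docs@6): d1:8  d2:8  d3:9  d4:9  d5:7  d6:7  d7:7  d8:5  d9:5  d10:0 ⇒ 9.
Reduction 13 − 9 = 4.

4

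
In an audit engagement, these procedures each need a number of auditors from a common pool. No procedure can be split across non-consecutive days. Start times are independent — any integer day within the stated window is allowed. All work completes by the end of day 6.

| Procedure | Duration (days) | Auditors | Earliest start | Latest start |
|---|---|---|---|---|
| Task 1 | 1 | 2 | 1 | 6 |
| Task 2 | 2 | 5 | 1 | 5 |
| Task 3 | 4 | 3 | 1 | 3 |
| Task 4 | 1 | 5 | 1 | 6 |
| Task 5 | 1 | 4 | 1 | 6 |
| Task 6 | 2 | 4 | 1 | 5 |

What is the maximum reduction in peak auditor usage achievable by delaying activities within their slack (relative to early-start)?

15

Early-start peak: d1:23  d2:12  d3:3  d4:3  d5:0  d6:0 ⇒ 23.
Leveled (Task 1@1, Task 2@1, Task 3@2, Task 4@3, Task 5@4, Task 6@5): d1:7  d2:8  d3:8  d4:7  d5:7  d6:4 ⇒ 8.
Reduction 23 − 8 = 15.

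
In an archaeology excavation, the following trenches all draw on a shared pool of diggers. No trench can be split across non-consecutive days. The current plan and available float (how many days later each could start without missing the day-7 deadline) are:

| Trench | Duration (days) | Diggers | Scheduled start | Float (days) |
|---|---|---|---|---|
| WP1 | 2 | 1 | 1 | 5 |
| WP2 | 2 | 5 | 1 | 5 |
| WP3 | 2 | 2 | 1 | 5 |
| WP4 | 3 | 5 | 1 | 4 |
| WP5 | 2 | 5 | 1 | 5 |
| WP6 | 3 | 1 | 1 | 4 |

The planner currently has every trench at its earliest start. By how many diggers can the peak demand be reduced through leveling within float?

12

Early-start peak: d1:19  d2:19  d3:6  d4:0  d5:0  d6:0  d7:0 ⇒ 19.
Leveled (WP1@1, WP2@1, WP3@3, WP4@3, WP5@6, WP6@5): d1:6  d2:6  d3:7  d4:7  d5:6  d6:6  d7:6 ⇒ 7.
Reduction 19 − 7 = 12.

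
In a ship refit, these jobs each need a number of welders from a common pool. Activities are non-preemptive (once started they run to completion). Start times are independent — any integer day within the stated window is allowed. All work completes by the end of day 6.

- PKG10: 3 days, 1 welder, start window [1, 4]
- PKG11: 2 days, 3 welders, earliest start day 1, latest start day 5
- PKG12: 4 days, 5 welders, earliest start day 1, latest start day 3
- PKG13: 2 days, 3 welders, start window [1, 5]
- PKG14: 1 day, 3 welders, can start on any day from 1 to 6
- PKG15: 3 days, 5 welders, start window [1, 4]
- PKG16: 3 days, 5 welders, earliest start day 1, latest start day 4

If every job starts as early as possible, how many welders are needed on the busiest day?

25

Early-start schedule: PKG10@1, PKG11@1, PKG12@1, PKG13@1, PKG14@1, PKG15@1, PKG16@1.
Load per day: day 1: 25, day 2: 22, day 3: 16, day 4: 5, day 5: 0, day 6: 0.
Peak is 25.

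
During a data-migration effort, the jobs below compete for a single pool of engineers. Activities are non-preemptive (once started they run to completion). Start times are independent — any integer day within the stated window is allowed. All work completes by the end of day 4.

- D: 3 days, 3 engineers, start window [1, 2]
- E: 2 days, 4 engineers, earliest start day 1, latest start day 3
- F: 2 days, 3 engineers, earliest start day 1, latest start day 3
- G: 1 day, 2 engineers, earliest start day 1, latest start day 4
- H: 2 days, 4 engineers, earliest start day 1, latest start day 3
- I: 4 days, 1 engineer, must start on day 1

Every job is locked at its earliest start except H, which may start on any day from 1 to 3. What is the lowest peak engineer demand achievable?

H@1: d1:17  d2:15  d3:4  d4:1 → peak 17
H@2: d1:13  d2:15  d3:8  d4:1 → peak 15
H@3: d1:13  d2:11  d3:8  d4:5 → peak 13
Best is H@3, peak 13.

13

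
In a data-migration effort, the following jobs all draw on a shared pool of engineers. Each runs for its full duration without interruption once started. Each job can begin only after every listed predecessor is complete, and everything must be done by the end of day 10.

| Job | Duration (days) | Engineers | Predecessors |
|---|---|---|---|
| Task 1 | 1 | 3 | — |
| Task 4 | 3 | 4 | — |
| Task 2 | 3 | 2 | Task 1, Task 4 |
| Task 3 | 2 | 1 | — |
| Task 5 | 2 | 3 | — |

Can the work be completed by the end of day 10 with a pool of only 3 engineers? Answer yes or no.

no

The minimum achievable peak is 4; 3 < 4, so no feasible schedule stays within the cap.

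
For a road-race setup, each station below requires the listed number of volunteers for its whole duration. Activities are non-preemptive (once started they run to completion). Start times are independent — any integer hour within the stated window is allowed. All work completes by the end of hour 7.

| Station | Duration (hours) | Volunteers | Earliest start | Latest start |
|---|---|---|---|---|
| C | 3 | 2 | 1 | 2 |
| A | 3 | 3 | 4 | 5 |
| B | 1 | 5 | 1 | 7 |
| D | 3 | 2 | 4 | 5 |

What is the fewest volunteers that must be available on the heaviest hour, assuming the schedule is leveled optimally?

5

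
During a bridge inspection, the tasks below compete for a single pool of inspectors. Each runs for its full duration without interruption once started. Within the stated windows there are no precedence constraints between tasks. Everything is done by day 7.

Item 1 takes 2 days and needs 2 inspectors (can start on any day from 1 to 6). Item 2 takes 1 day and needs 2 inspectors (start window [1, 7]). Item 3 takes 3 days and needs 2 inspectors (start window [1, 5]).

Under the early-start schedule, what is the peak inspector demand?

Early-start schedule: Item 1@1, Item 2@1, Item 3@1.
Load per day: day 1: 6, day 2: 4, day 3: 2, day 4: 0, day 5: 0, day 6: 0, day 7: 0.
Peak is 6.

6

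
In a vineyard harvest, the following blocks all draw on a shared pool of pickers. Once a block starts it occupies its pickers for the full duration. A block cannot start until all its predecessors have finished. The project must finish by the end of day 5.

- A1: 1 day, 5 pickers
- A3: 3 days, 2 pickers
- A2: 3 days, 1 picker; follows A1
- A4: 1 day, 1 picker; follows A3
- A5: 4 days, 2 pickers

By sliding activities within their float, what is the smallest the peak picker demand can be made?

5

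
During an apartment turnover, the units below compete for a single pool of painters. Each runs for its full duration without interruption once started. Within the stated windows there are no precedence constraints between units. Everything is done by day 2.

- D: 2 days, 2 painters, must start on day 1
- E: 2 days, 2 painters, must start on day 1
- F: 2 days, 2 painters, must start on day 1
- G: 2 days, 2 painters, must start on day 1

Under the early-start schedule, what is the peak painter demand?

8

Early-start schedule: D@1, E@1, F@1, G@1.
Load per day: day 1: 8, day 2: 8.
Peak is 8.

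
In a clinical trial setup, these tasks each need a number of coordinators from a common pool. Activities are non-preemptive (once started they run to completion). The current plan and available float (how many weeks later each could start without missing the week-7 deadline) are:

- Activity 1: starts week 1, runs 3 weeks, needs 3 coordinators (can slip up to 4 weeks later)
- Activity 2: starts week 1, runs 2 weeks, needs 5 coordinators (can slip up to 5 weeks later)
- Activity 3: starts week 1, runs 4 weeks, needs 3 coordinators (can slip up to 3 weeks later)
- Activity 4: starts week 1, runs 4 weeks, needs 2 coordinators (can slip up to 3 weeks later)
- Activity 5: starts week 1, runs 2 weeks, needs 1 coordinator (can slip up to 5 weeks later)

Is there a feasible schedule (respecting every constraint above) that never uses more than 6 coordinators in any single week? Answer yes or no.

no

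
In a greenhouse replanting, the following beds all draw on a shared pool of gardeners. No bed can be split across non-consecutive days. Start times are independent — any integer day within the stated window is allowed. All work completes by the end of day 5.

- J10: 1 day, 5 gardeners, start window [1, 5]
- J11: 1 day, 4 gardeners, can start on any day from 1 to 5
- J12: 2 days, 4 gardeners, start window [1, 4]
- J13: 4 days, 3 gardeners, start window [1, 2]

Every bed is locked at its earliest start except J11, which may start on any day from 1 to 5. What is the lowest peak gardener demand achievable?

12

J11@1: d1:16  d2:7  d3:3  d4:3  d5:0 → peak 16
J11@2: d1:12  d2:11  d3:3  d4:3  d5:0 → peak 12
J11@3: d1:12  d2:7  d3:7  d4:3  d5:0 → peak 12
J11@4: d1:12  d2:7  d3:3  d4:7  d5:0 → peak 12
J11@5: d1:12  d2:7  d3:3  d4:3  d5:4 → peak 12
Best is J11@2, peak 12.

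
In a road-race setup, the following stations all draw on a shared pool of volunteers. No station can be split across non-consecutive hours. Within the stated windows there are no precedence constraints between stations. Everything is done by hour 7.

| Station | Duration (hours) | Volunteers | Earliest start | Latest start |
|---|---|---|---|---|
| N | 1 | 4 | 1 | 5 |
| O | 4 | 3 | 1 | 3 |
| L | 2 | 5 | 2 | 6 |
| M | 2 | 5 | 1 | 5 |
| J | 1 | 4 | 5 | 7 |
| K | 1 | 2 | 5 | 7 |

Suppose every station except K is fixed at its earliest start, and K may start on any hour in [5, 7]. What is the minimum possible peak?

K@5: h1:12  h2:13  h3:8  h4:3  h5:6  h6:0  h7:0 → peak 13
K@6: h1:12  h2:13  h3:8  h4:3  h5:4  h6:2  h7:0 → peak 13
K@7: h1:12  h2:13  h3:8  h4:3  h5:4  h6:0  h7:2 → peak 13
Best is K@5, peak 13.

13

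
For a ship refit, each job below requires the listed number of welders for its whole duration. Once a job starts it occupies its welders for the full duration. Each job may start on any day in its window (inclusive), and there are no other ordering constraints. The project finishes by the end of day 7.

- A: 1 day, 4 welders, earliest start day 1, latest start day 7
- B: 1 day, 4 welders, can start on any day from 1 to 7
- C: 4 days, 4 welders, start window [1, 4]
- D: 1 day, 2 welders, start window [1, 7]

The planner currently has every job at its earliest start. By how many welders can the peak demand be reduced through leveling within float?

10

Early-start peak: d1:14  d2:4  d3:4  d4:4  d5:0  d6:0  d7:0 ⇒ 14.
Leveled (A@1, B@2, C@3, D@7): d1:4  d2:4  d3:4  d4:4  d5:4  d6:4  d7:2 ⇒ 4.
Reduction 14 − 4 = 10.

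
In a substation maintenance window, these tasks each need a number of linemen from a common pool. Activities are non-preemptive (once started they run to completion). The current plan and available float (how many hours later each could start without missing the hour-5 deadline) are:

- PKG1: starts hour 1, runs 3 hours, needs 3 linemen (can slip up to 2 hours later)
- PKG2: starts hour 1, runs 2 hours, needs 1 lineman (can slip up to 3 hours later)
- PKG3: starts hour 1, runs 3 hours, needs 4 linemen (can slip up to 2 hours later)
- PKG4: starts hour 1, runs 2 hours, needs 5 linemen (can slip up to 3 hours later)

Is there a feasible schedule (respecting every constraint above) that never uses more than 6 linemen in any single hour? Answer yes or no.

Total lineman-hours = 33; over 5 hours the average is 33/5 > 6, so some hour must exceed 6.

no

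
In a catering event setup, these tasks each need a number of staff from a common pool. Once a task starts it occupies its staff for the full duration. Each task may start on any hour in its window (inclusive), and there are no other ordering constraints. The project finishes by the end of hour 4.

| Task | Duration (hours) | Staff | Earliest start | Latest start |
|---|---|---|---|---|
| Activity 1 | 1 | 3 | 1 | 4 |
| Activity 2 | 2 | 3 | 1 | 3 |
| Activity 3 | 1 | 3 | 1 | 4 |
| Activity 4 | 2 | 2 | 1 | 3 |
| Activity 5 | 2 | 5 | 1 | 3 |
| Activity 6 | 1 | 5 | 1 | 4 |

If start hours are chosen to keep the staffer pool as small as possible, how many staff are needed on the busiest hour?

8

Early-start (Activity 1@1, Activity 2@1, Activity 3@1, Activity 4@1, Activity 5@1, Activity 6@1) gives peak 21: h1:21  h2:10  h3:0  h4:0.
Shift Activity 2→2, Activity 3→3, Activity 4→3, Activity 6→4.
Schedule Activity 1@1, Activity 2@2, Activity 3@3, Activity 4@3, Activity 5@1, Activity 6@4: h1:8  h2:8  h3:8  h4:7 — peak 8.
Total staffer-hours = 31 over 4 hours ⇒ peak ≥ ⌈31/4⌉ = 8, so 8 is optimal.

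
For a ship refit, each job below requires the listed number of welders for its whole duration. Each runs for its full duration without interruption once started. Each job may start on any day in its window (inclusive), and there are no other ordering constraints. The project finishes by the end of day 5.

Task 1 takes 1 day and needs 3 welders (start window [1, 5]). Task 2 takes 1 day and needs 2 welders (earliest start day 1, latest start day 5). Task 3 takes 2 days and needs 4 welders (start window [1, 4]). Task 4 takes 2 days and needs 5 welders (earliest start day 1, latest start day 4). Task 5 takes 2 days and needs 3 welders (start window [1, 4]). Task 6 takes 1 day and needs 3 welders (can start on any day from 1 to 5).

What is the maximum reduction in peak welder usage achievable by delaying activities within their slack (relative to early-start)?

13

Early-start peak: d1:20  d2:12  d3:0  d4:0  d5:0 ⇒ 20.
Leveled (Task 1@1, Task 2@2, Task 3@4, Task 4@2, Task 5@4, Task 6@1): d1:6  d2:7  d3:5  d4:7  d5:7 ⇒ 7.
Reduction 20 − 7 = 13.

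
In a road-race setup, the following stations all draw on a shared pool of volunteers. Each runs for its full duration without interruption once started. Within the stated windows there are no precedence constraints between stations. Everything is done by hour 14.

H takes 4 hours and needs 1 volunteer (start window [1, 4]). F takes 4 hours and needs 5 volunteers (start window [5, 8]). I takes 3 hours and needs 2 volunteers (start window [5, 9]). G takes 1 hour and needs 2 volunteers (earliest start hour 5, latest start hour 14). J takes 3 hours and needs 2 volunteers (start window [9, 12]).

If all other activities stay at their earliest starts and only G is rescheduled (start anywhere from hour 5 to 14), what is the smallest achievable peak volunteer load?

G@5: h1:1  h2:1  h3:1  h4:1  h5:9  h6:7  h7:7  h8:5  h9:2  h10:2  h11:2  h12:0  h13:0  h14:0 → peak 9
G@6: h1:1  h2:1  h3:1  h4:1  h5:7  h6:9  h7:7  h8:5  h9:2  h10:2  h11:2  h12:0  h13:0  h14:0 → peak 9
G@7: h1:1  h2:1  h3:1  h4:1  h5:7  h6:7  h7:9  h8:5  h9:2  h10:2  h11:2  h12:0  h13:0  h14:0 → peak 9
G@8: h1:1  h2:1  h3:1  h4:1  h5:7  h6:7  h7:7  h8:7  h9:2  h10:2  h11:2  h12:0  h13:0  h14:0 → peak 7
G@9: h1:1  h2:1  h3:1  h4:1  h5:7  h6:7  h7:7  h8:5  h9:4  h10:2  h11:2  h12:0  h13:0  h14:0 → peak 7
G@10: h1:1  h2:1  h3:1  h4:1  h5:7  h6:7  h7:7  h8:5  h9:2  h10:4  h11:2  h12:0  h13:0  h14:0 → peak 7
G@11: h1:1  h2:1  h3:1  h4:1  h5:7  h6:7  h7:7  h8:5  h9:2  h10:2  h11:4  h12:0  h13:0  h14:0 → peak 7
G@12: h1:1  h2:1  h3:1  h4:1  h5:7  h6:7  h7:7  h8:5  h9:2  h10:2  h11:2  h12:2  h13:0  h14:0 → peak 7
G@13: h1:1  h2:1  h3:1  h4:1  h5:7  h6:7  h7:7  h8:5  h9:2  h10:2  h11:2  h12:0  h13:2  h14:0 → peak 7
G@14: h1:1  h2:1  h3:1  h4:1  h5:7  h6:7  h7:7  h8:5  h9:2  h10:2  h11:2  h12:0  h13:0  h14:2 → peak 7
Best is G@8, peak 7.

7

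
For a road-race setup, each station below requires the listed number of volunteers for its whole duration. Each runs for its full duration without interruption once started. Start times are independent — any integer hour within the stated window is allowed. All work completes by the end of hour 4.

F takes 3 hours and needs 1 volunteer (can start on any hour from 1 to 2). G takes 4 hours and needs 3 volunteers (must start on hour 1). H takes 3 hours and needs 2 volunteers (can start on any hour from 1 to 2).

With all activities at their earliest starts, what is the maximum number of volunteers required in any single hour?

6

Early-start schedule: F@1, G@1, H@1.
Load per hour: hour 1: 6, hour 2: 6, hour 3: 6, hour 4: 3.
Peak is 6.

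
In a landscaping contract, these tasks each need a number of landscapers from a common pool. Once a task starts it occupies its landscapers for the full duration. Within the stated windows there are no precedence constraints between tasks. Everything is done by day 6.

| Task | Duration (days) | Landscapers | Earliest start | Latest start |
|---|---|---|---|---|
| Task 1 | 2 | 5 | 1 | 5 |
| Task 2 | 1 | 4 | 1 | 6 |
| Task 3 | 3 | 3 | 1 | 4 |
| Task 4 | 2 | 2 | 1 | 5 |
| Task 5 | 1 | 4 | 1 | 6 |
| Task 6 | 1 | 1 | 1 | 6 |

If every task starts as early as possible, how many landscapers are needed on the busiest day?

19

Early-start schedule: Task 1@1, Task 2@1, Task 3@1, Task 4@1, Task 5@1, Task 6@1.
Load per day: day 1: 19, day 2: 10, day 3: 3, day 4: 0, day 5: 0, day 6: 0.
Peak is 19.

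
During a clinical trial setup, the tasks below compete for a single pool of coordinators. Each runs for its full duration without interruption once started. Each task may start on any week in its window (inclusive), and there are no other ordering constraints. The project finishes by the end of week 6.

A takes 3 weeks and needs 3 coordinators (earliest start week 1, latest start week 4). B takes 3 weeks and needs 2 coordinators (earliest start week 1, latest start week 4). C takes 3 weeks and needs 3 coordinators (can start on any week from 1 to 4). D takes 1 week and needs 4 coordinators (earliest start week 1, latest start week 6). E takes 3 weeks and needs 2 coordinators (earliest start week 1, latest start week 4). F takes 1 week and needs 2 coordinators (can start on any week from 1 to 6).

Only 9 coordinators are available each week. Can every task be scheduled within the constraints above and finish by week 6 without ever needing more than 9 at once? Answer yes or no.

Schedule A@1, B@1, C@4, D@4, E@1, F@5: w1:7  w2:7  w3:7  w4:7  w5:5  w6:3 — peak 7 ≤ 9.

yes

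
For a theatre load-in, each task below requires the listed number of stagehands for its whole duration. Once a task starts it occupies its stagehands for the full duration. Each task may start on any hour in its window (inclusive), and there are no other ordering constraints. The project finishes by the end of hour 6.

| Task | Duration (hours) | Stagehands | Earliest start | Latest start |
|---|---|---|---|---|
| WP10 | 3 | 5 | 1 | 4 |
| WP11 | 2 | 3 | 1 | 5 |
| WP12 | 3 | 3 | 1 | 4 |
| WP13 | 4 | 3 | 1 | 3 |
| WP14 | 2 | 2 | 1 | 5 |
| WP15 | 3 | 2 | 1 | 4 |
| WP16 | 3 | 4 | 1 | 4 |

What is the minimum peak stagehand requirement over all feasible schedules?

11

Early-start (WP10@1, WP11@1, WP12@1, WP13@1, WP14@1, WP15@1, WP16@1) gives peak 22: h1:22  h2:22  h3:17  h4:3  h5:0  h6:0.
Shift WP13→3, WP14→4, WP15→4, WP16→4.
Schedule WP10@1, WP11@1, WP12@1, WP13@3, WP14@4, WP15@4, WP16@4: h1:11  h2:11  h3:11  h4:11  h5:11  h6:9 — peak 11.
Total stagehand-hours = 64 over 6 hours ⇒ peak ≥ ⌈64/6⌉ = 11, so 11 is optimal.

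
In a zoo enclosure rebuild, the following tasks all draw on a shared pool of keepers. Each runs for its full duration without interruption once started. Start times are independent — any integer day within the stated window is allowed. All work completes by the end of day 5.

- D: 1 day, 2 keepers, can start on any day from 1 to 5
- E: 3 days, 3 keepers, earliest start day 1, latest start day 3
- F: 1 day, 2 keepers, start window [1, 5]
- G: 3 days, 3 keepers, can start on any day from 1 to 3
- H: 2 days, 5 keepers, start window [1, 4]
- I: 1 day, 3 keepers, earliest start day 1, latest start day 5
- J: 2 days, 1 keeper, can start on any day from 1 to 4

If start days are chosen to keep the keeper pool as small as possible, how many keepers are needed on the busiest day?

Early-start (D@1, E@1, F@1, G@1, H@1, I@1, J@1) gives peak 19: d1:19  d2:12  d3:6  d4:0  d5:0.
Shift G→2, H→4, I→5.
Schedule D@1, E@1, F@1, G@2, H@4, I@5, J@1: d1:8  d2:7  d3:6  d4:8  d5:8 — peak 8.
Total keeper-days = 37 over 5 days ⇒ peak ≥ ⌈37/5⌉ = 8, so 8 is optimal.

8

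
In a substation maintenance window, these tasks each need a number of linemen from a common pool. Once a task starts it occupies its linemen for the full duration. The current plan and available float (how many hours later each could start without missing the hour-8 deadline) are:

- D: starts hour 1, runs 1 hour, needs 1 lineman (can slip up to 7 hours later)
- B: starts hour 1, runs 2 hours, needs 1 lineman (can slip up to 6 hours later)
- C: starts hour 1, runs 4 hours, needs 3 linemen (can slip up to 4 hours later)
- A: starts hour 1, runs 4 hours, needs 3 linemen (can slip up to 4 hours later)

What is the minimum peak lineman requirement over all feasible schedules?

4

Early-start (D@1, B@1, C@1, A@1) gives peak 8: h1:8  h2:7  h3:6  h4:6  h5:0  h6:0  h7:0  h8:0.
Shift B→2, A→5.
Schedule D@1, B@2, C@1, A@5: h1:4  h2:4  h3:4  h4:3  h5:3  h6:3  h7:3  h8:3 — peak 4.
Total lineman-hours = 27 over 8 hours ⇒ peak ≥ ⌈27/8⌉ = 4, so 4 is optimal.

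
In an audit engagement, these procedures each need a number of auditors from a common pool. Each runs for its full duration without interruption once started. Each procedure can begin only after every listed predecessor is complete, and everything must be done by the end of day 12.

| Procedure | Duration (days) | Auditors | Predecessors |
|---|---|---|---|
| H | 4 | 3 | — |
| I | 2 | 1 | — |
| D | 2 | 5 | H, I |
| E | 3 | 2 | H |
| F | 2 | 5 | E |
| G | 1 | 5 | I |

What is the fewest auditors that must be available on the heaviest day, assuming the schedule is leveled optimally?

5

Early-start (H@1, I@1, D@5, E@5, F@8, G@3) gives peak 8: d1:4  d2:4  d3:8  d4:3  d5:7  d6:7  d7:2  d8:5  d9:5  d10:0  d11:0  d12:0.
Shift E→7, F→10, G→12.
Schedule H@1, I@1, D@5, E@7, F@10, G@12: d1:4  d2:4  d3:3  d4:3  d5:5  d6:5  d7:2  d8:2  d9:2  d10:5  d11:5  d12:5 — peak 5.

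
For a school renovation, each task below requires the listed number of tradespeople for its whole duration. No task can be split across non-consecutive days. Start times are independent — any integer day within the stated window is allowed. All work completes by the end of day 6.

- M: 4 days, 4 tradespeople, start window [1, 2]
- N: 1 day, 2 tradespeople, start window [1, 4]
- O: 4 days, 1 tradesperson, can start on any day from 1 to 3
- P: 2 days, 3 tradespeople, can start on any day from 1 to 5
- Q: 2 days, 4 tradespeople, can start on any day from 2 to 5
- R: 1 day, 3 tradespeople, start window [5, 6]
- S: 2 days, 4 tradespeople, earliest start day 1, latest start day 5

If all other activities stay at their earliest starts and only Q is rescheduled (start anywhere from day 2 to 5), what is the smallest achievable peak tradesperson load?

14

Q@2: d1:14  d2:16  d3:9  d4:5  d5:3  d6:0 → peak 16
Q@3: d1:14  d2:12  d3:9  d4:9  d5:3  d6:0 → peak 14
Q@4: d1:14  d2:12  d3:5  d4:9  d5:7  d6:0 → peak 14
Q@5: d1:14  d2:12  d3:5  d4:5  d5:7  d6:4 → peak 14
Best is Q@3, peak 14.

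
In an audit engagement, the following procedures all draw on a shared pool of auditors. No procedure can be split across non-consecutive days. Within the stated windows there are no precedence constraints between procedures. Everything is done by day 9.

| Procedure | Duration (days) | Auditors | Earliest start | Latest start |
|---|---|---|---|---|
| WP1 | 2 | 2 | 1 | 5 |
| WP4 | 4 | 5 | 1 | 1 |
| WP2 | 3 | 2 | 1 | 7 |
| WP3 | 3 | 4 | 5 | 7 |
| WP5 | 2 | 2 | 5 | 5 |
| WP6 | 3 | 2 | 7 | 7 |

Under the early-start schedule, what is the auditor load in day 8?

2

At early start, day 8 has: WP6.
Demand: 2 = 2.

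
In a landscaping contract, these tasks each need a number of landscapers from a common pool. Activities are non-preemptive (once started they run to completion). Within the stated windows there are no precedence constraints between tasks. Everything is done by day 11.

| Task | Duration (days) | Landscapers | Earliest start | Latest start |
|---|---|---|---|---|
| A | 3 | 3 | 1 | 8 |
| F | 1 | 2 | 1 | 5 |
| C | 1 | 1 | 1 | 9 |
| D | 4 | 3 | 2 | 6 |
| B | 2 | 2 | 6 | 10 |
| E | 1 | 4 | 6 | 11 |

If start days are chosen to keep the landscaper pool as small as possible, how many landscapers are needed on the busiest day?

Early-start (A@1, F@1, C@1, D@2, B@6, E@6) gives peak 6: d1:6  d2:6  d3:6  d4:3  d5:3  d6:6  d7:2  d8:0  d9:0  d10:0  d11:0.
Shift F→4, D→5, B→9, E→11.
Schedule A@1, F@4, C@1, D@5, B@9, E@11: d1:4  d2:3  d3:3  d4:2  d5:3  d6:3  d7:3  d8:3  d9:2  d10:2  d11:4 — peak 4.

4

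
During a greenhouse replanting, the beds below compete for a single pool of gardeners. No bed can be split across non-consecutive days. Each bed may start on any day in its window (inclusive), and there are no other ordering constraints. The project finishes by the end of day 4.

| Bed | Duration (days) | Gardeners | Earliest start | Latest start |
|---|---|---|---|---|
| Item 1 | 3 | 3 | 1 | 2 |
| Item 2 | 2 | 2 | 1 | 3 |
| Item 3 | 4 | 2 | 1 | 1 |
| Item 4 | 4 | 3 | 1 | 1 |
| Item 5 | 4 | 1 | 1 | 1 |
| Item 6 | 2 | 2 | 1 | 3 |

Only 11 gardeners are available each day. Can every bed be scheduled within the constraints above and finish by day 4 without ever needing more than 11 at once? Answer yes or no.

yes

Schedule Item 1@1, Item 2@1, Item 3@1, Item 4@1, Item 5@1, Item 6@3: d1:11  d2:11  d3:11  d4:8 — peak 11 ≤ 11.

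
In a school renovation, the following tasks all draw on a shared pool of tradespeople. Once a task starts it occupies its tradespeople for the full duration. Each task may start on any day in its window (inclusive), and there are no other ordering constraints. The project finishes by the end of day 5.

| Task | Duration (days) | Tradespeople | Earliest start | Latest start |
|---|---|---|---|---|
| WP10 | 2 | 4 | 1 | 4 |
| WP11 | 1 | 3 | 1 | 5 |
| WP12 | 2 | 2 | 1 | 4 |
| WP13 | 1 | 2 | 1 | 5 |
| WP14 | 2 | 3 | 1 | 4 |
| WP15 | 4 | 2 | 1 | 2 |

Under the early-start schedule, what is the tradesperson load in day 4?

2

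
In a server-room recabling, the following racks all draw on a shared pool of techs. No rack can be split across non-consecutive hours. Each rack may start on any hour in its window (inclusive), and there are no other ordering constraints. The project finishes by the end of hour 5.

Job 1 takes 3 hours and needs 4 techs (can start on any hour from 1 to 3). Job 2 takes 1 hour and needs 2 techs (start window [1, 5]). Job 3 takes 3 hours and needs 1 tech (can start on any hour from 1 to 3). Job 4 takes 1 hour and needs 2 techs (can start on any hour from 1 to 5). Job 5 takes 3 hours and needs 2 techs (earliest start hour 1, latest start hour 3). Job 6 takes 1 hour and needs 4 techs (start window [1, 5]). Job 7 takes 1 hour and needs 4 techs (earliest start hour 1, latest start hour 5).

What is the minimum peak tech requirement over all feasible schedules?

Early-start (Job 1@1, Job 2@1, Job 3@1, Job 4@1, Job 5@1, Job 6@1, Job 7@1) gives peak 19: h1:19  h2:7  h3:7  h4:0  h5:0.
Shift Job 4→2, Job 5→3, Job 6→4, Job 7→5.
Schedule Job 1@1, Job 2@1, Job 3@1, Job 4@2, Job 5@3, Job 6@4, Job 7@5: h1:7  h2:7  h3:7  h4:6  h5:6 — peak 7.
Total tech-hours = 33 over 5 hours ⇒ peak ≥ ⌈33/5⌉ = 7, so 7 is optimal.

7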